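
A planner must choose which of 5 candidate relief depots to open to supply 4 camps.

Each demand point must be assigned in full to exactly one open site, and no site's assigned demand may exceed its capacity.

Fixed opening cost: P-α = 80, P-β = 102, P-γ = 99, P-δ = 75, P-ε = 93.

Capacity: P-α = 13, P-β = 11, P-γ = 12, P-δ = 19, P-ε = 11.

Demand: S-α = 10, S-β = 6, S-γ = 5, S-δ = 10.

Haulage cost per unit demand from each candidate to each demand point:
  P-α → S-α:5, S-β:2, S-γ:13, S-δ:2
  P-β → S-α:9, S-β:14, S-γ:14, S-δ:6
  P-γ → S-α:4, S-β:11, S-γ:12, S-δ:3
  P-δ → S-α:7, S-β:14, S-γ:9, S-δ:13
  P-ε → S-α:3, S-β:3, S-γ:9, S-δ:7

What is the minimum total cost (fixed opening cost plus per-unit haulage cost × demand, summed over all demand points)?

Open {P-α, P-γ, P-ε}; cheapest assignment that respects the capacities:
  P-α (cap 13, load 10): S-δ — cost 10×2 = 20
  P-γ (cap 12, load 10): S-α — cost 10×4 = 40
  P-ε (cap 11, load 11): S-β, S-γ — cost 6×3 + 5×9 = 63
  Shipping 123, fixed 272 → total 395.
  Any other capacity-feasible assignment to {P-α, P-γ, P-ε} ships for at least 123.
Compare {P-α, P-δ, P-ε}: its best feasible assignment gives total 401.
Compare {P-α, P-γ, P-δ}: its best feasible assignment gives total 411.
Every other set of open sites that can feasibly serve all demand totals ≥ 401 even under its best assignment. Minimum: 395.

395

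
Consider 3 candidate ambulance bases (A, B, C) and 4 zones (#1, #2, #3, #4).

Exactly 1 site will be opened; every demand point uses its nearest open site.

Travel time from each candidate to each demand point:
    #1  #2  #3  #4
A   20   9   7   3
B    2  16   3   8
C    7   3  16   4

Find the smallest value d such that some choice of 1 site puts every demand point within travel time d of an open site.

16

Open {B}.
  Farthest demand point is #2 at travel time 16 (to B); all others are ≤ 16.
With {C} the worst case is 16.
With {A} the worst case is 20.
No size-1 selection achieves below 16.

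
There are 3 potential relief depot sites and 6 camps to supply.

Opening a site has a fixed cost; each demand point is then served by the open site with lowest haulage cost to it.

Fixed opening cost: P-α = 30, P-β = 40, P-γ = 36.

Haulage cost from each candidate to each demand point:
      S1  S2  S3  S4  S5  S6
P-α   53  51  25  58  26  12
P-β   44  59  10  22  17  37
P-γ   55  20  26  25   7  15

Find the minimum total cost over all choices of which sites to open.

Open {P-γ}: assign each demand point to its cheapest open site.
  S1→P-γ 55, S2→P-γ 20, S3→P-γ 26, S4→P-γ 25, S5→P-γ 7, S6→P-γ 15
  haulage cost 148, fixed 36 → total 184.
Compare {P-β, P-γ}: haulage cost 118 + fixed 76 = 194.
Compare {P-α, P-γ}: haulage cost 142 + fixed 66 = 208.
Compare {P-α, P-β, P-γ}: haulage cost 115 + fixed 106 = 221.
All other subsets cost ≥ 194. Minimum total cost: 184.

184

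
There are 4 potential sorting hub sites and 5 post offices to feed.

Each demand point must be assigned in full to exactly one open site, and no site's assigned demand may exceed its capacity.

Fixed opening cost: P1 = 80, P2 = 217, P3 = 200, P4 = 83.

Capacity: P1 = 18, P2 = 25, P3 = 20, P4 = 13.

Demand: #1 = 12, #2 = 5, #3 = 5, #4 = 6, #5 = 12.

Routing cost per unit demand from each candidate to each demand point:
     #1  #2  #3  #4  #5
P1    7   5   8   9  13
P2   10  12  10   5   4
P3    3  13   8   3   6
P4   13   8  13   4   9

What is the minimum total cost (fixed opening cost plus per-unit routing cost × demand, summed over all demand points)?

Open {P1, P2}; cheapest assignment that respects the capacities:
  P1 (cap 18, load 17): #1, #2 — cost 12×7 + 5×5 = 109
  P2 (cap 25, load 23): #3, #4, #5 — cost 5×10 + 6×5 + 12×4 = 128
  Shipping 237, fixed 297 → total 534.
  Any other capacity-feasible assignment to {P1, P2} ships for at least 237.
Compare {P1, P3, P4}: its best feasible assignment gives total 590.
Compare {P1, P2, P4}: its best feasible assignment gives total 611.
Every other set of open sites that can feasibly serve all demand totals ≥ 590 even under its best assignment. Minimum: 534.

534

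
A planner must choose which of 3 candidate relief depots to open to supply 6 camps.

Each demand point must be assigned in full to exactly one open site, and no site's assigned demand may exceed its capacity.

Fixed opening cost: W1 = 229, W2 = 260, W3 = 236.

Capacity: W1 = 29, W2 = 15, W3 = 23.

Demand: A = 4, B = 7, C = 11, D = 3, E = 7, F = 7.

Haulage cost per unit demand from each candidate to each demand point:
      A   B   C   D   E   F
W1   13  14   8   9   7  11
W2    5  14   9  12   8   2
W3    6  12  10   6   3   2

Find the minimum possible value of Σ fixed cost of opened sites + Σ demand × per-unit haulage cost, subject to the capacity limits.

728

Open {W1, W3}; cheapest assignment that respects the capacities:
  W1 (cap 29, load 18): B, C — cost 7×14 + 11×8 = 186
  W3 (cap 23, load 21): A, D, E, F — cost 4×6 + 3×6 + 7×3 + 7×2 = 77
  Shipping 263, fixed 465 → total 728.
  Any other capacity-feasible assignment to {W1, W3} ships for at least 263.
Compare {W1, W2}: its best feasible assignment gives total 785.
Compare {W1, W2, W3}: its best feasible assignment gives total 970.
Every other set of open sites that can feasibly serve all demand totals ≥ 785 even under its best assignment. Minimum: 728.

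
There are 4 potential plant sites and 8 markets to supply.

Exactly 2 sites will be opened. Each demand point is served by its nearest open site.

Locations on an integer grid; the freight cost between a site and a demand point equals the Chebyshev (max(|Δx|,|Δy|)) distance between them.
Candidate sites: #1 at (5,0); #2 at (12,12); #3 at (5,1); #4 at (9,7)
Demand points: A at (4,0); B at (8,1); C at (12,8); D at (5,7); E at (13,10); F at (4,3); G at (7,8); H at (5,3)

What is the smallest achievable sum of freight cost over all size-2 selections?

Open {#3, #4}.
  A→#3 1, B→#3 3, C→#4 3, D→#4 4, E→#4 4, F→#3 2, G→#4 2, H→#3 2  ⇒ total 21.
Compare {#1, #4}: total 23.
Compare {#2, #3}: total 25.
No size-2 selection does better; minimum is 21.

21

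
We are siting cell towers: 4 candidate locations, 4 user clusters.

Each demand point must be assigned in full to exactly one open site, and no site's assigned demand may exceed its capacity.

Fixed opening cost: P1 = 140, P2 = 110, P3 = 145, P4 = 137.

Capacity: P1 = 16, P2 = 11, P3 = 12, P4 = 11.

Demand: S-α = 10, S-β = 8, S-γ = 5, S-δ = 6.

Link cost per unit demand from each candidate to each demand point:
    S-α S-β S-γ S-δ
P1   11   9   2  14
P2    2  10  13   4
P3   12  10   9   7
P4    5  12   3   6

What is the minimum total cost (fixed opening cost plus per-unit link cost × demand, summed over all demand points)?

Open {P1, P2, P4}; cheapest assignment that respects the capacities:
  P1 (cap 16, load 13): S-β, S-γ — cost 8×9 + 5×2 = 82
  P2 (cap 11, load 10): S-α — cost 10×2 = 20
  P4 (cap 11, load 6): S-δ — cost 6×6 = 36
  Shipping 138, fixed 387 → total 525.
  Any other capacity-feasible assignment to {P1, P2, P4} ships for at least 138.
Compare {P1, P2, P3}: its best feasible assignment gives total 539.
Compare {P2, P3, P4}: its best feasible assignment gives total 543.
Every other set of open sites that can feasibly serve all demand totals ≥ 539 even under its best assignment. Minimum: 525.

525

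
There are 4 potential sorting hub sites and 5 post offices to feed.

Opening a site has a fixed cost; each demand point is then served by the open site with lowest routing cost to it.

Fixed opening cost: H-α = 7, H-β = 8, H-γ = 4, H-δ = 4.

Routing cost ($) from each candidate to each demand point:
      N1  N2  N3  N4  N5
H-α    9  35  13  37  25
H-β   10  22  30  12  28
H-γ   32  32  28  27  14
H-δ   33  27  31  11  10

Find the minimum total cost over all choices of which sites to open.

Open {H-α, H-δ}: assign each demand point to its cheapest open site.
  N1→H-α 9, N2→H-δ 27, N3→H-α 13, N4→H-δ 11, N5→H-δ 10
  routing cost 70, fixed 11 → total 81.
Compare {H-α, H-β, H-δ}: routing cost 65 + fixed 19 = 84.
Compare {H-α, H-γ, H-δ}: routing cost 70 + fixed 15 = 85.
Compare {H-α, H-β, H-γ, H-δ}: routing cost 65 + fixed 23 = 88.
All other subsets cost ≥ 84. Minimum total cost: 81.

81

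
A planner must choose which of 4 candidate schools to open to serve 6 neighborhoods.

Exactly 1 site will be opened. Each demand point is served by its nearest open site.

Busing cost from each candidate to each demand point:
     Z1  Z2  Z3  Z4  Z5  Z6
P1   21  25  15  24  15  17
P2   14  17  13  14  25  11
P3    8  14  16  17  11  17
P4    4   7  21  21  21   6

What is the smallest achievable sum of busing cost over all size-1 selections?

80

Open {P4}.
  Z1→P4 4, Z2→P4 7, Z3→P4 21, Z4→P4 21, Z5→P4 21, Z6→P4 6  ⇒ total 80.
Compare {P3}: total 83.
Compare {P2}: total 94.
No size-1 selection does better; minimum is 80.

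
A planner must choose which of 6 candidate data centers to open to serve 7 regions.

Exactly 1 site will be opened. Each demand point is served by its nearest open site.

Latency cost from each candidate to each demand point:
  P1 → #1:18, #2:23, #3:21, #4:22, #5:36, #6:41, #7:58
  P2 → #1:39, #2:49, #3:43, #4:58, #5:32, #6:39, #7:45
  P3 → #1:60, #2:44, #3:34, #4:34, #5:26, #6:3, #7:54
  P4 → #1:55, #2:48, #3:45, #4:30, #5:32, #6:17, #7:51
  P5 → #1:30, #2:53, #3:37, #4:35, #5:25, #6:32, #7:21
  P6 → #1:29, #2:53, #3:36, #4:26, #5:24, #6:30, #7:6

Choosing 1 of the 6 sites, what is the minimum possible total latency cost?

Open {P6}.
  #1→P6 29, #2→P6 53, #3→P6 36, #4→P6 26, #5→P6 24, #6→P6 30, #7→P6 6  ⇒ total 204.
Compare {P1}: total 219.
Compare {P5}: total 233.
No size-1 selection does better; minimum is 204.

204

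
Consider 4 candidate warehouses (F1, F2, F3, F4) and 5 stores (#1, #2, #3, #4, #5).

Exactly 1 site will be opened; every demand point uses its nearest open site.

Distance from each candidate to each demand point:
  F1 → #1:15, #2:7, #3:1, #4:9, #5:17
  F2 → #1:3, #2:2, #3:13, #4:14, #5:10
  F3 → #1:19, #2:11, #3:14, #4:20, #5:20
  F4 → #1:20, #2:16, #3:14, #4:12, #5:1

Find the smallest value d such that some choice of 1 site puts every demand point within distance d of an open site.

14

Open {F2}.
  Farthest demand point is #4 at distance 14 (to F2); all others are ≤ 14.
With {F1} the worst case is 17.
With {F3} the worst case is 20.
No size-1 selection achieves below 14.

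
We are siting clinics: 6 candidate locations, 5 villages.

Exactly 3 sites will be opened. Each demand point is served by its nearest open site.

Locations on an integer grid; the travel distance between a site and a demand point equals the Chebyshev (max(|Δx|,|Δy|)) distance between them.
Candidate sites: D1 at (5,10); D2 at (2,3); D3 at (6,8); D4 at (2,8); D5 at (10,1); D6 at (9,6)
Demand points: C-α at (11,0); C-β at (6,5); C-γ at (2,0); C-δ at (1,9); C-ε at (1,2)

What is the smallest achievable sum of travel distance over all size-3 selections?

Open {D2, D4, D5}.
  C-α→D5 1, C-β→D2 4, C-γ→D2 3, C-δ→D4 1, C-ε→D2 1  ⇒ total 10.
Compare {D1, D2, D5}: total 13.
Compare {D2, D3, D5}: total 13.
No size-3 selection does better; minimum is 10.

10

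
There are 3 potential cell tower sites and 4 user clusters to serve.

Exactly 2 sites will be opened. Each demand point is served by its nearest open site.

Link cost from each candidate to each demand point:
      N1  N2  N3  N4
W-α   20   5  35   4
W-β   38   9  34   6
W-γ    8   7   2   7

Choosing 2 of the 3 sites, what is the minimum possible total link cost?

19

Open {W-α, W-γ}.
  N1→W-γ 8, N2→W-α 5, N3→W-γ 2, N4→W-α 4  ⇒ total 19.
Compare {W-β, W-γ}: total 23.
Compare {W-α, W-β}: total 63.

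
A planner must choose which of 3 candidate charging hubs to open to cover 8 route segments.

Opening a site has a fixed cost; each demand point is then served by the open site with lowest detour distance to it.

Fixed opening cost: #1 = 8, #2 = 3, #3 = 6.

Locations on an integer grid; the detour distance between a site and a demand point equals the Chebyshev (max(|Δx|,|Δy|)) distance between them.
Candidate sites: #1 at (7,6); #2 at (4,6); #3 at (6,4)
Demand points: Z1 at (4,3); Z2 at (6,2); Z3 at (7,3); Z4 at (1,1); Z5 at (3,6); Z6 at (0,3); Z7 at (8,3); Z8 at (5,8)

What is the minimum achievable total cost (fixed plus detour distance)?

Open {#2, #3}: assign each demand point to its cheapest open site.
  Z1→#3 2, Z2→#3 2, Z3→#3 1, Z4→#2 5, Z5→#2 1, Z6→#2 4, Z7→#3 2, Z8→#2 2
  detour distance 19, fixed 9 → total 28.
Compare {#2}: detour distance 26 + fixed 3 = 29.
Compare {#3}: detour distance 25 + fixed 6 = 31.
Compare {#1, #2}: detour distance 25 + fixed 11 = 36.
All other subsets cost ≥ 29. Minimum total cost: 28.

28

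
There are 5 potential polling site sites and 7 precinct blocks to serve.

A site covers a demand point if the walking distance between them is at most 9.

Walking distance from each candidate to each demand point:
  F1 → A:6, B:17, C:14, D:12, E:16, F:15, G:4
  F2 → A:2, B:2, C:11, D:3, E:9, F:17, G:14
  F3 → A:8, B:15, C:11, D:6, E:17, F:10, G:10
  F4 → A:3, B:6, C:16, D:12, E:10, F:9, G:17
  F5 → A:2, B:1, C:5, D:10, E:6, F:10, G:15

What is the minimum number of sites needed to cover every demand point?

Coverage sets (demand points within 9 of each site):
  F1: {A, G}
  F2: {A, B, D, E}
  F3: {A, D}
  F4: {A, B, F}
  F5: {A, B, C, E}
No 3 sites suffice: every size-3 union leaves at least one demand point uncovered.
But {F1, F2, F4, F5} covers everything, so the minimum is 4.

4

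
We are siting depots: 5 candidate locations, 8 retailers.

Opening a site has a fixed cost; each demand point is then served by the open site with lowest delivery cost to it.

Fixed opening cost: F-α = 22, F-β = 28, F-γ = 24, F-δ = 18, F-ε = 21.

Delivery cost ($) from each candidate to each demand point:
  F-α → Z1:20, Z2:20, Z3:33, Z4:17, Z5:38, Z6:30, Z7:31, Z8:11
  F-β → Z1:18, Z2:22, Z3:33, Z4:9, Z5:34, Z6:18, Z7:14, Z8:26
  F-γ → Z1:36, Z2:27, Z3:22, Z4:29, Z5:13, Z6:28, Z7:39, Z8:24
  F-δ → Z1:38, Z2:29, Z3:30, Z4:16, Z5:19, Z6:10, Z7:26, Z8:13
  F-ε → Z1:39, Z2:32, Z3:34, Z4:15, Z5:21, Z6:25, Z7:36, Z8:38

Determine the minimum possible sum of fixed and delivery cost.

181

Open {F-β, F-δ}: assign each demand point to its cheapest open site.
  Z1→F-β 18, Z2→F-β 22, Z3→F-δ 30, Z4→F-β 9, Z5→F-δ 19, Z6→F-δ 10, Z7→F-β 14, Z8→F-δ 13
  delivery cost 135, fixed 46 → total 181.
Compare {F-β, F-γ, F-δ}: delivery cost 121 + fixed 70 = 191.
Compare {F-α, F-δ}: delivery cost 152 + fixed 40 = 192.
Compare {F-β, F-γ}: delivery cost 140 + fixed 52 = 192.
All other subsets cost ≥ 191. Minimum total cost: 181.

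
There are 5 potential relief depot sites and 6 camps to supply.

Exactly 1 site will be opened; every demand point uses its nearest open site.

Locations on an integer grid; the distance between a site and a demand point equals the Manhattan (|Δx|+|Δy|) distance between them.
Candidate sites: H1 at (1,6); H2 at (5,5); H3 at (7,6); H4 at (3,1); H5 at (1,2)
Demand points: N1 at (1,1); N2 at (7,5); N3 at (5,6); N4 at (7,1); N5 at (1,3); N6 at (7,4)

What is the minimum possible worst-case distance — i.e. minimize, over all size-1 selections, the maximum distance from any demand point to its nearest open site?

8

Open {H2}.
  Farthest demand point is N1 at distance 8 (to H2); all others are ≤ 8.
With {H4} the worst case is 8.
With {H5} the worst case is 9.
No size-1 selection achieves below 8.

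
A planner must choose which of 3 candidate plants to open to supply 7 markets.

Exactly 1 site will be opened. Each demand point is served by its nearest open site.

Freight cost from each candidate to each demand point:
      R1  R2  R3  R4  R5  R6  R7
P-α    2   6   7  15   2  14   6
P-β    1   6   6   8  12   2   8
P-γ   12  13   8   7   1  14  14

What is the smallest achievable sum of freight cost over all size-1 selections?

Open {P-β}.
  R1→P-β 1, R2→P-β 6, R3→P-β 6, R4→P-β 8, R5→P-β 12, R6→P-β 2, R7→P-β 8  ⇒ total 43.
Compare {P-α}: total 52.
Compare {P-γ}: total 69.

43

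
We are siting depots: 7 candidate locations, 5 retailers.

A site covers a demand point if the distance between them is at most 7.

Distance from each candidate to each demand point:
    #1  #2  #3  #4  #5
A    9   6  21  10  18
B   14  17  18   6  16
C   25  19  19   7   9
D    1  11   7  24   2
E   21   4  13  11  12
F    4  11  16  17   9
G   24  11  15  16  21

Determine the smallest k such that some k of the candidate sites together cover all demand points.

3

Coverage sets (demand points within 7 of each site):
  A: {#2}
  B: {#4}
  C: {#4}
  D: {#1, #3, #5}
  E: {#2}
  F: {#1}
  G: {}
No 2 sites suffice: every size-2 union leaves at least one demand point uncovered.
But {A, B, D} covers everything, so the minimum is 3.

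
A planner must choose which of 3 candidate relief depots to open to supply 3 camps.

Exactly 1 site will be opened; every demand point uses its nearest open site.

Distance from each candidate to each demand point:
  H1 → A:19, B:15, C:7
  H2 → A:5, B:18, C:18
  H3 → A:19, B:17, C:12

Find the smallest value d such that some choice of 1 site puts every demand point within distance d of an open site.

18

Open {H2}.
  Farthest demand point is B at distance 18 (to H2); all others are ≤ 18.
With {H1} the worst case is 19.
With {H3} the worst case is 19.
No size-1 selection achieves below 18.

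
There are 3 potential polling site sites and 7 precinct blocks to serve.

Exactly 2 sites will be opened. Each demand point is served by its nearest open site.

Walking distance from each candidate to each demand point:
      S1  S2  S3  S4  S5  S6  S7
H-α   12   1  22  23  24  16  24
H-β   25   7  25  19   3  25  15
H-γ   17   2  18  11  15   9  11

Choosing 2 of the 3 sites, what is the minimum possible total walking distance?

Open {H-β, H-γ}.
  S1→H-γ 17, S2→H-γ 2, S3→H-γ 18, S4→H-γ 11, S5→H-β 3, S6→H-γ 9, S7→H-γ 11  ⇒ total 71.
Compare {H-α, H-γ}: total 77.
Compare {H-α, H-β}: total 88.

71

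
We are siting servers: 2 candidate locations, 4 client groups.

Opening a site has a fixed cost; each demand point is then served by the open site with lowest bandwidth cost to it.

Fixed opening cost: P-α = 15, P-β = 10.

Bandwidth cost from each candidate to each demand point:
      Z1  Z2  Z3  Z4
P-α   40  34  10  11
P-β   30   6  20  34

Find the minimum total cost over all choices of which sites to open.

82

Open {P-α, P-β}: assign each demand point to its cheapest open site.
  Z1→P-β 30, Z2→P-β 6, Z3→P-α 10, Z4→P-α 11
  bandwidth cost 57, fixed 25 → total 82.
Compare {P-β}: bandwidth cost 90 + fixed 10 = 100.
Compare {P-α}: bandwidth cost 95 + fixed 15 = 110.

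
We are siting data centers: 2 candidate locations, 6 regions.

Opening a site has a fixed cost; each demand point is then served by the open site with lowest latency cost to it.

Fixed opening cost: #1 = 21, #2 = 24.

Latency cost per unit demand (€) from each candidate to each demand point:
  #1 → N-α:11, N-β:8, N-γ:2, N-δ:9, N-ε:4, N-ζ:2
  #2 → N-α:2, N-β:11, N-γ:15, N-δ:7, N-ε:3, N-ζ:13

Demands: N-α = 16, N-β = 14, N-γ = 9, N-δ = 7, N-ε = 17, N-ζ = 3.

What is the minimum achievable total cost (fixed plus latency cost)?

Open {#1, #2}: assign each demand point to its cheapest open site.
  N-α→#2 16×2=32, N-β→#1 14×8=112, N-γ→#1 9×2=18, N-δ→#2 7×7=49, N-ε→#2 17×3=51, N-ζ→#1 3×2=6
  latency cost 268, fixed 45 → total 313.
Compare {#1}: latency cost 443 + fixed 21 = 464.
Compare {#2}: latency cost 460 + fixed 24 = 484.

313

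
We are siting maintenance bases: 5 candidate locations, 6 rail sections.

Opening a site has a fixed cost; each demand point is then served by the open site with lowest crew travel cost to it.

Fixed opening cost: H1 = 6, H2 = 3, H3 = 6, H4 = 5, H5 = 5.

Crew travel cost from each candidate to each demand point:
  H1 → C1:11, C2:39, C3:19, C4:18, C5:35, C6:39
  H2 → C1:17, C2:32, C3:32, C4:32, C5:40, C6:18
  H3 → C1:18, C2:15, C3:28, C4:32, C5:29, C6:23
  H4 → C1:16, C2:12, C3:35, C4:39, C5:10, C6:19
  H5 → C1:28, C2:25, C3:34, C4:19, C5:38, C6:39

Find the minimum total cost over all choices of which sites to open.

Open {H1, H4}: assign each demand point to its cheapest open site.
  C1→H1 11, C2→H4 12, C3→H1 19, C4→H1 18, C5→H4 10, C6→H4 19
  crew travel cost 89, fixed 11 → total 100.
Compare {H1, H2, H4}: crew travel cost 88 + fixed 14 = 102.
Compare {H1, H4, H5}: crew travel cost 89 + fixed 16 = 105.
Compare {H1, H3, H4}: crew travel cost 89 + fixed 17 = 106.
All other subsets cost ≥ 102. Minimum total cost: 100.

100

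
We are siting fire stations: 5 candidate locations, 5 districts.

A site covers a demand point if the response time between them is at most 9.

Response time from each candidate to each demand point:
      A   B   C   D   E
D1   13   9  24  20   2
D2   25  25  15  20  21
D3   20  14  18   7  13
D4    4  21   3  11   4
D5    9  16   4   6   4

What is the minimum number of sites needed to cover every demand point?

2

Coverage sets (demand points within 9 of each site):
  D1: {B, E}
  D2: {}
  D3: {D}
  D4: {A, C, E}
  D5: {A, C, D, E}
No single site covers all 5 demand points.
But {D1, D5} covers everything, so the minimum is 2.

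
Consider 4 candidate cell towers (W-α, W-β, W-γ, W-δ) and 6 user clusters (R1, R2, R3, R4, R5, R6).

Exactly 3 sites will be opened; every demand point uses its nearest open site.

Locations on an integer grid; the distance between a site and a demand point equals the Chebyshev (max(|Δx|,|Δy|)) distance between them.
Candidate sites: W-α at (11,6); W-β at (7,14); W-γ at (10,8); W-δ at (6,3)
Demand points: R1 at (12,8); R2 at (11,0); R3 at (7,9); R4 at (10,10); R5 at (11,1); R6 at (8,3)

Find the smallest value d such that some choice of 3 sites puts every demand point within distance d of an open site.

Open {W-α, W-β, W-δ}.
  Farthest demand point is R2 at distance 5 (to W-δ); all others are ≤ 5.
With {W-α, W-γ, W-δ} the worst case is 5.
With {W-β, W-γ, W-δ} the worst case is 5.
No size-3 selection achieves below 5.

5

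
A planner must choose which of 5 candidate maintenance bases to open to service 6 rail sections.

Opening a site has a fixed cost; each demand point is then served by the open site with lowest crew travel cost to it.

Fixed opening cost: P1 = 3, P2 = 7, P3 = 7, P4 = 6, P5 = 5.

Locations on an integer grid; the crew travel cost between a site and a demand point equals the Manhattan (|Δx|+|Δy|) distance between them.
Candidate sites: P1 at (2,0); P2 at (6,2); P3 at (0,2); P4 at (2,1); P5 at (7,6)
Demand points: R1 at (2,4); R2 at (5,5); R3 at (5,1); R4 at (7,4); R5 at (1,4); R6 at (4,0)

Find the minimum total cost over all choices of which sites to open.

Open {P1, P5}: assign each demand point to its cheapest open site.
  R1→P1 4, R2→P5 3, R3→P1 4, R4→P5 2, R5→P1 5, R6→P1 2
  crew travel cost 20, fixed 8 → total 28.
Compare {P4, P5}: crew travel cost 18 + fixed 11 = 29.
Compare {P1, P2}: crew travel cost 20 + fixed 10 = 30.
Compare {P1, P4, P5}: crew travel cost 17 + fixed 14 = 31.
All other subsets cost ≥ 29. Minimum total cost: 28.

28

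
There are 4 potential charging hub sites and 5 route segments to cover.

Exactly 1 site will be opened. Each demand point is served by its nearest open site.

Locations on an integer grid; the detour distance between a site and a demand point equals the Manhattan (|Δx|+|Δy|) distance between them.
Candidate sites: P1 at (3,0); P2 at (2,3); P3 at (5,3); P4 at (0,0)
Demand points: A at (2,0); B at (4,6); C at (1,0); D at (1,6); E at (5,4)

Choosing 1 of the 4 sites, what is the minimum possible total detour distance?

20

Open {P2}.
  A→P2 3, B→P2 5, C→P2 4, D→P2 4, E→P2 4  ⇒ total 20.
Compare {P1}: total 24.
Compare {P3}: total 25.
No size-1 selection does better; minimum is 20.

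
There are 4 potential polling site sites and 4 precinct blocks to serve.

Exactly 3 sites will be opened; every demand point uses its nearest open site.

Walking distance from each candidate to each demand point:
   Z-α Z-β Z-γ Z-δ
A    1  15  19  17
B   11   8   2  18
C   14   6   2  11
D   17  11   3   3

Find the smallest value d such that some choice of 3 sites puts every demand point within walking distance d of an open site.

6

Open {A, C, D}.
  Farthest demand point is Z-β at walking distance 6 (to C); all others are ≤ 6.
With {A, B, D} the worst case is 8.
With {A, B, C} the worst case is 11.
No size-3 selection achieves below 6.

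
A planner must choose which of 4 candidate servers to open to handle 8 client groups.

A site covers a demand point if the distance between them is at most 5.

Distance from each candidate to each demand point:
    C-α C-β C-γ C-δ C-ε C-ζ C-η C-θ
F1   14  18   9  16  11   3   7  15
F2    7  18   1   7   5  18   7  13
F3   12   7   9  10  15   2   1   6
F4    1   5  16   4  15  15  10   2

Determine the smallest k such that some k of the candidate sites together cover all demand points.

3

Coverage sets (demand points within 5 of each site):
  F1: {C-ζ}
  F2: {C-γ, C-ε}
  F3: {C-ζ, C-η}
  F4: {C-α, C-β, C-δ, C-θ}
No 2 sites suffice: every size-2 union leaves at least one demand point uncovered.
But {F2, F3, F4} covers everything, so the minimum is 3.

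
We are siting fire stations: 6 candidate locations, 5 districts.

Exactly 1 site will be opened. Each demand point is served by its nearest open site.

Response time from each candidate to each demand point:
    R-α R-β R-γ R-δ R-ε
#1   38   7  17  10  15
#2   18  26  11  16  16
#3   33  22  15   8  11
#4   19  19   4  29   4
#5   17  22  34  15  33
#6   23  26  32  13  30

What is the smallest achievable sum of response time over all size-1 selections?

Open {#4}.
  R-α→#4 19, R-β→#4 19, R-γ→#4 4, R-δ→#4 29, R-ε→#4 4  ⇒ total 75.
Compare {#1}: total 87.
Compare {#2}: total 87.
No size-1 selection does better; minimum is 75.

75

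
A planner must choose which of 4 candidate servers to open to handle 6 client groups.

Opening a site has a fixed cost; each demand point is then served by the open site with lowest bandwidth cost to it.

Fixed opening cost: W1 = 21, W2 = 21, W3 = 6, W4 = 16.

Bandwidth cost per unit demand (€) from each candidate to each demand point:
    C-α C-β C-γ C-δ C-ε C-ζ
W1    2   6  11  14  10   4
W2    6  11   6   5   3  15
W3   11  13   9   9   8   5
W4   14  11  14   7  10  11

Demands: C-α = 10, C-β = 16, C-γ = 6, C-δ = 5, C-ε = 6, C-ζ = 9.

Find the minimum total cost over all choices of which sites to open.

Open {W1, W2}: assign each demand point to its cheapest open site.
  C-α→W1 10×2=20, C-β→W1 16×6=96, C-γ→W2 6×6=36, C-δ→W2 5×5=25, C-ε→W2 6×3=18, C-ζ→W1 9×4=36
  bandwidth cost 231, fixed 42 → total 273.
Compare {W1, W2, W3}: bandwidth cost 231 + fixed 48 = 279.
Compare {W1, W2, W4}: bandwidth cost 231 + fixed 58 = 289.
Compare {W1, W2, W3, W4}: bandwidth cost 231 + fixed 64 = 295.
All other subsets cost ≥ 279. Minimum total cost: 273.

273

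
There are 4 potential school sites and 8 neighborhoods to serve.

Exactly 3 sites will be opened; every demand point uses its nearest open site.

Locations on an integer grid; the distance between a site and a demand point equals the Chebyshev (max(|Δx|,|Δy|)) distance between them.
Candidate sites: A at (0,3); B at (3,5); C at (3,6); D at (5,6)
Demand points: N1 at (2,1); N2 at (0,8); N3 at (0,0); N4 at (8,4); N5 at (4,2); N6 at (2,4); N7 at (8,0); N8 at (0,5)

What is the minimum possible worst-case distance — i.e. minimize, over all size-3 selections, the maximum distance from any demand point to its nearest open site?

Open {A, B, C}.
  Farthest demand point is N4 at distance 5 (to B); all others are ≤ 5.
With {A, B, D} the worst case is 5.
With {B, C, D} the worst case is 5.
No size-3 selection achieves below 5.

5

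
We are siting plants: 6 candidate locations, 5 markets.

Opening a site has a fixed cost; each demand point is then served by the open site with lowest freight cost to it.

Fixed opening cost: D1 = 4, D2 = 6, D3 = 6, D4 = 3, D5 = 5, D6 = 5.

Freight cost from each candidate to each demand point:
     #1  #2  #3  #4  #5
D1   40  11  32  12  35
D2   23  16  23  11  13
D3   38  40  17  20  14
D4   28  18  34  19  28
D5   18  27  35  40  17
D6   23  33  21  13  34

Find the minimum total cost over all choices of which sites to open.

87

Open {D1, D3, D5}: assign each demand point to its cheapest open site.
  #1→D5 18, #2→D1 11, #3→D3 17, #4→D1 12, #5→D3 14
  freight cost 72, fixed 15 → total 87.
Compare {D1, D3, D4, D5}: freight cost 72 + fixed 18 = 90.
Compare {D1, D2}: freight cost 81 + fixed 10 = 91.
Compare {D1, D2, D3}: freight cost 75 + fixed 16 = 91.
All other subsets cost ≥ 90. Minimum total cost: 87.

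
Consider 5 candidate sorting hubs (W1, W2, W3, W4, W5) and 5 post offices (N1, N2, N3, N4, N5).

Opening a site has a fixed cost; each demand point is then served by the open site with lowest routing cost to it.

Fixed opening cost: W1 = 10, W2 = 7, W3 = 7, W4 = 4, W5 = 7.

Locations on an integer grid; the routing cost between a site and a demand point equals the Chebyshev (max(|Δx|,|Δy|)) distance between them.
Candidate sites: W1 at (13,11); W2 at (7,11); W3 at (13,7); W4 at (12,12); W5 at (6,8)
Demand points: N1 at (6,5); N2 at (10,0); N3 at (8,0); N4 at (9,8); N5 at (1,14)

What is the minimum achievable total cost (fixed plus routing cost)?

Open {W5}: assign each demand point to its cheapest open site.
  N1→W5 3, N2→W5 8, N3→W5 8, N4→W5 3, N5→W5 6
  routing cost 28, fixed 7 → total 35.
Compare {W4, W5}: routing cost 28 + fixed 11 = 39.
Compare {W3, W5}: routing cost 26 + fixed 14 = 40.
Compare {W2, W5}: routing cost 28 + fixed 14 = 42.
All other subsets cost ≥ 39. Minimum total cost: 35.

35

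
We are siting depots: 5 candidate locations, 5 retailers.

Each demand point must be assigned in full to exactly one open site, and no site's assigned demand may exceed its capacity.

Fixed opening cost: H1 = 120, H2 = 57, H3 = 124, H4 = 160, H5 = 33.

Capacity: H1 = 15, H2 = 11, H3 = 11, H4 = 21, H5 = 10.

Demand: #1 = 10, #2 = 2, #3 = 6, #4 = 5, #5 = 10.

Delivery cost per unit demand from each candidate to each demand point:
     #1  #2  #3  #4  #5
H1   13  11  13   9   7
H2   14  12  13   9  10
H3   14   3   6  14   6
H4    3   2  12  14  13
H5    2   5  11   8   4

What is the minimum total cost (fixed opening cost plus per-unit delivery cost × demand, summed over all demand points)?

441

Open {H2, H4, H5}; cheapest assignment that respects the capacities:
  H2 (cap 11, load 5): #4 — cost 5×9 = 45
  H4 (cap 21, load 18): #1, #2, #3 — cost 10×3 + 2×2 + 6×12 = 106
  H5 (cap 10, load 10): #5 — cost 10×4 = 40
  Shipping 191, fixed 250 → total 441.
  Any other capacity-feasible assignment to {H2, H4, H5} ships for at least 191.
Compare {H1, H2, H5}: its best feasible assignment gives total 445.
Compare {H1, H3, H5}: its best feasible assignment gives total 454.
Every other set of open sites that can feasibly serve all demand totals ≥ 445 even under its best assignment. Minimum: 441.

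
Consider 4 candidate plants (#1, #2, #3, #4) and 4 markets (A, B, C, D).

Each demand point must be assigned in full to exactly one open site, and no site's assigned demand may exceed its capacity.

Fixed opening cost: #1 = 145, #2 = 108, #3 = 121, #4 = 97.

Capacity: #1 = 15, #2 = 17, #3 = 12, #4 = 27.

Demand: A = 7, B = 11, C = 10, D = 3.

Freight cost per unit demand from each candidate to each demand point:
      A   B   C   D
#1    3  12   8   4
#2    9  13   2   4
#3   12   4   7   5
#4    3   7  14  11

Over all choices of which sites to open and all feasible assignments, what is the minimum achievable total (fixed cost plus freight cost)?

335

Open {#2, #4}; cheapest assignment that respects the capacities:
  #2 (cap 17, load 13): C, D — cost 10×2 + 3×4 = 32
  #4 (cap 27, load 18): A, B — cost 7×3 + 11×7 = 98
  Shipping 130, fixed 205 → total 335.
  Any other capacity-feasible assignment to {#2, #4} ships for at least 130.
Compare {#3, #4}: its best feasible assignment gives total 419.
Compare {#2, #3, #4}: its best feasible assignment gives total 423.
Every other set of open sites that can feasibly serve all demand totals ≥ 419 even under its best assignment. Minimum: 335.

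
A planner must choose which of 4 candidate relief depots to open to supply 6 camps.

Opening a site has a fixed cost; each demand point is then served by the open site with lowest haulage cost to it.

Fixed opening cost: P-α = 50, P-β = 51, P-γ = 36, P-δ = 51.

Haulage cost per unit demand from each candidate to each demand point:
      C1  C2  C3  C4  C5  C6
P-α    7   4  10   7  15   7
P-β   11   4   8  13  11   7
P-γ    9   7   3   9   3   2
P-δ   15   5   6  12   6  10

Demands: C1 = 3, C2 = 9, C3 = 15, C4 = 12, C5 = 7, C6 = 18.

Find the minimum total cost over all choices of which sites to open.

Open {P-α, P-γ}: assign each demand point to its cheapest open site.
  C1→P-α 3×7=21, C2→P-α 9×4=36, C3→P-γ 15×3=45, C4→P-α 12×7=84, C5→P-γ 7×3=21, C6→P-γ 18×2=36
  haulage cost 243, fixed 86 → total 329.
Compare {P-γ}: haulage cost 300 + fixed 36 = 336.
Compare {P-β, P-γ}: haulage cost 273 + fixed 87 = 360.
Compare {P-γ, P-δ}: haulage cost 282 + fixed 87 = 369.
All other subsets cost ≥ 336. Minimum total cost: 329.

329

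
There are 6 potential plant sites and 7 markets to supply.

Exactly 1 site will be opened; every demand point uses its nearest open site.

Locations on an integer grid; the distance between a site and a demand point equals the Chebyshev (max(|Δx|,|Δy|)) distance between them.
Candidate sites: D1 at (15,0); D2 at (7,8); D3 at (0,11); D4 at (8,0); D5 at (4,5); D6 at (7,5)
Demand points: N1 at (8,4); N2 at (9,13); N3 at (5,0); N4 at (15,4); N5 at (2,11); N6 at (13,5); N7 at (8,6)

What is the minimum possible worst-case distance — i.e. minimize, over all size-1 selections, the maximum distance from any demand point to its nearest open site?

8

Open {D2}.
  Farthest demand point is N3 at distance 8 (to D2); all others are ≤ 8.
With {D6} the worst case is 8.
With {D5} the worst case is 11.
No size-1 selection achieves below 8.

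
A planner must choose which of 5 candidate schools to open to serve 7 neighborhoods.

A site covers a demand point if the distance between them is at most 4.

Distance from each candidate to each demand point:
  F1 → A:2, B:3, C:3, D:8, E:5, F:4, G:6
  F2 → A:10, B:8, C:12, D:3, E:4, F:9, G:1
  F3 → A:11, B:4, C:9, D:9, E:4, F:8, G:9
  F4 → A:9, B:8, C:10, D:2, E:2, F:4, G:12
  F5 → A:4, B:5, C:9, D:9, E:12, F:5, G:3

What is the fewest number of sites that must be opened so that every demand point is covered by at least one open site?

Coverage sets (demand points within 4 of each site):
  F1: {A, B, C, F}
  F2: {D, E, G}
  F3: {B, E}
  F4: {D, E, F}
  F5: {A, G}
No single site covers all 7 demand points.
But {F1, F2} covers everything, so the minimum is 2.

2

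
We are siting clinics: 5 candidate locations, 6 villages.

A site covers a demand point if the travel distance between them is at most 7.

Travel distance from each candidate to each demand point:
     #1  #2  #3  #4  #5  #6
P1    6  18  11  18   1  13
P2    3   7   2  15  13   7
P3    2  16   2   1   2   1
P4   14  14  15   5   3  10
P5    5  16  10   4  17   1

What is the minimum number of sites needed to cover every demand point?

2

Coverage sets (demand points within 7 of each site):
  P1: {#1, #5}
  P2: {#1, #2, #3, #6}
  P3: {#1, #3, #4, #5, #6}
  P4: {#4, #5}
  P5: {#1, #4, #6}
No single site covers all 6 demand points.
But {P2, P3} covers everything, so the minimum is 2.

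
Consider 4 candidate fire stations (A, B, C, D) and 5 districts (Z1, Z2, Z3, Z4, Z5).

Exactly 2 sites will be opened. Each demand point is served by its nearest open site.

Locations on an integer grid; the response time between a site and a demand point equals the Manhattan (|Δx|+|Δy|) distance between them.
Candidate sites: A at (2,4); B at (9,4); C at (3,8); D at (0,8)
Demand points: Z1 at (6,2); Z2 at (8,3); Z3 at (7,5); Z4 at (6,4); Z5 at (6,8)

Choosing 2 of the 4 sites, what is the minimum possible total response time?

Open {B, C}.
  Z1→B 5, Z2→B 2, Z3→B 3, Z4→B 3, Z5→C 3  ⇒ total 16.
Compare {B, D}: total 19.
Compare {A, B}: total 20.
No size-2 selection does better; minimum is 16.

16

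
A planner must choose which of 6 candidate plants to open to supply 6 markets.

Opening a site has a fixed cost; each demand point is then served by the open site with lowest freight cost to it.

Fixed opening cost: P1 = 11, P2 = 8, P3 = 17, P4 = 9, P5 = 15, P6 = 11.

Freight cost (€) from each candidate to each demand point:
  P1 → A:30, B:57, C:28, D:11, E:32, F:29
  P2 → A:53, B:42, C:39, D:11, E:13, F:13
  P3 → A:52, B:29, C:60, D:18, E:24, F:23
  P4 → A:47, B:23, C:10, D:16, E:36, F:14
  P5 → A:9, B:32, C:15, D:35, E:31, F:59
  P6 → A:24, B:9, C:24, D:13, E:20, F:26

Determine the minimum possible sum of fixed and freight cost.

Open {P2, P5, P6}: assign each demand point to its cheapest open site.
  A→P5 9, B→P6 9, C→P5 15, D→P2 11, E→P2 13, F→P2 13
  freight cost 70, fixed 34 → total 104.
Compare {P2, P4, P6}: freight cost 80 + fixed 28 = 108.
Compare {P2, P4, P5, P6}: freight cost 65 + fixed 43 = 108.
Compare {P4, P6}: freight cost 90 + fixed 20 = 110.
All other subsets cost ≥ 108. Minimum total cost: 104.

104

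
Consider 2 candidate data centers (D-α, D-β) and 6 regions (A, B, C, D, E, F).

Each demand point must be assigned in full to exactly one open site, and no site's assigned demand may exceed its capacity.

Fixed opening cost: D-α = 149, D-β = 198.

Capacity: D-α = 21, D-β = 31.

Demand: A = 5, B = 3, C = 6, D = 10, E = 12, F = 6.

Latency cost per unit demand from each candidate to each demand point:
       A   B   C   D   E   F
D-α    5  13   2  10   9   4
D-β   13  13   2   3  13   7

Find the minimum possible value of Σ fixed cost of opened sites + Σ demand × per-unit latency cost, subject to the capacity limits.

Open {D-α, D-β}; cheapest assignment that respects the capacities:
  D-α (cap 21, load 20): A, B, E — cost 5×5 + 3×13 + 12×9 = 172
  D-β (cap 31, load 22): C, D, F — cost 6×2 + 10×3 + 6×7 = 84
  Shipping 256, fixed 347 → total 603.
  Any other capacity-feasible assignment to {D-α, D-β} ships for at least 256.
Total demand is 42 and no other set of sites has combined capacity ≥ 42, so {D-α, D-β} is the only feasible choice of open sites. Minimum: 603.

603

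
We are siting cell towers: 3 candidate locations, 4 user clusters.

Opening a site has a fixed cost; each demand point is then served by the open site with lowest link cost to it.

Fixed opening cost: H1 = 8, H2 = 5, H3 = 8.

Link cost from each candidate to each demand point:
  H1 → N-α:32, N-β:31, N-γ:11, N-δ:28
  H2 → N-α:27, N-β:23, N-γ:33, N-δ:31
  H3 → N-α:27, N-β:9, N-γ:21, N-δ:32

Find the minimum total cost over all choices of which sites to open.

91

Open {H1, H3}: assign each demand point to its cheapest open site.
  N-α→H3 27, N-β→H3 9, N-γ→H1 11, N-δ→H1 28
  link cost 75, fixed 16 → total 91.
Compare {H1, H2, H3}: link cost 75 + fixed 21 = 96.
Compare {H3}: link cost 89 + fixed 8 = 97.
Compare {H2, H3}: link cost 88 + fixed 13 = 101.
All other subsets cost ≥ 96. Minimum total cost: 91.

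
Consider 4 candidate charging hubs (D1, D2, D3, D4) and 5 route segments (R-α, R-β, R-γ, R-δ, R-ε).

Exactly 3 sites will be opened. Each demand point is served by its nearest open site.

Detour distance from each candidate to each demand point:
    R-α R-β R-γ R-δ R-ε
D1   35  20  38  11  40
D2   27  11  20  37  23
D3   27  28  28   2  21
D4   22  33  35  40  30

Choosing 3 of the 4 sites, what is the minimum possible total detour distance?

Open {D2, D3, D4}.
  R-α→D4 22, R-β→D2 11, R-γ→D2 20, R-δ→D3 2, R-ε→D3 21  ⇒ total 76.
Compare {D1, D2, D3}: total 81.
Compare {D1, D2, D4}: total 87.
No size-3 selection does better; minimum is 76.

76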